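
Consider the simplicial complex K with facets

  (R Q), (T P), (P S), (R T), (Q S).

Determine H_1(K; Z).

K has 5 vertices, 5 edges.
rank ∂_1 = 4, rank ∂_2 = 0 ⇒ b_1 = 5 − 4 − 0 = 1. So H_1 = Z.

H_1 ≅ Z.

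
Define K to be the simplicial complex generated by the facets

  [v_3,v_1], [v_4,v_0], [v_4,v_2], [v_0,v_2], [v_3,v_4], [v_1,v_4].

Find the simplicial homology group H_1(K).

H_1 ≅ Z^2.

We work with the vertex ordering v_0 < v_1 < v_2 < v_3 < v_4. The simplices of K, each written with vertices in increasing order, are:

  0-simplices (5): [v_0], [v_1], [v_2], [v_3], [v_4]
  1-simplices (6): [v_0,v_2], [v_0,v_4], [v_1,v_3], [v_1,v_4], [v_2,v_4], [v_3,v_4]

giving chain groups C_0 ≅ Z^5, C_1 ≅ Z^6.

∂_1: C_1 → C_0 is given by ∂[p,q] = [q] − [p]. For instance
  ∂[v_3,v_4] = [v_4] − [v_3].
As a 5×6 matrix over Z this has rank 4, with invariant factors (1,1,1,1).

From H_k ≅ ker(∂_k) / im(∂_{k+1}) we obtain:

  H_1: rank ker ∂_1 − rank ∂_2 = (6 − 4) − 0 = 2, and there is no ∂_2, so H_1 ≅ Z^2.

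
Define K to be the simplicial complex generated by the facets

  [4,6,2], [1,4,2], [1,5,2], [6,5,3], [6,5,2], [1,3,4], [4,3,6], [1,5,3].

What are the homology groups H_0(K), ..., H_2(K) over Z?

We work with the vertex ordering 1 < 2 < 3 < 4 < 5 < 6. The simplices of K, each written with vertices in increasing order, are:

  0-simplices (6): [1], [2], [3], [4], [5], [6]
  1-simplices (12): [1,2], [1,3], [1,4], [1,5], [2,4], [2,5], [2,6], [3,4], [3,5], [3,6], [4,6], [5,6]
  2-simplices (8): [1,2,4], [1,2,5], [1,3,4], [1,3,5], [2,4,6], [2,5,6], [3,4,6], [3,5,6]

Hence C_0 ≅ Z^6, C_1 ≅ Z^12, C_2 ≅ Z^8.

The boundary map ∂_1: C_1 → C_0 maps an edge to its endpoints' difference, ∂[p,q] = q − p. For instance
  ∂[4,6] = [6] − [4].
This gives a 6×12 integer matrix of rank 5; reducing to Smith normal form yields diagonal entries (1,1,1,1,1).

∂_2: C_2 → C_1 sends each 2-simplex [p,q,r] to [q,r] − [p,r] + [p,q]. For instance
  ∂[1,2,5] = [2,5] − [1,5] + [1,2],
  ∂[3,5,6] = [5,6] − [3,6] + [3,5].
As a 12×8 matrix over Z this has rank 7, with invariant factors (1,1,1,1,1,1,1).

From H_k ≅ ker(∂_k) / im(∂_{k+1}) we obtain:

  H_0: rank C_0 − rank ∂_1 = 6 − 5 = 1, and the invariant factors of ∂_1 are all 1, so H_0 ≅ Z.
  H_1: rank ker ∂_1 − rank ∂_2 = (12 − 5) − 7 = 0, and the invariant factors of ∂_2 are all 1, so H_1 ≅ 0.
  H_2: rank ker ∂_2 − rank ∂_3 = (8 − 7) − 0 = 1, and there is no ∂_3, so H_2 ≅ Z.

(K is a triangulation of the 2-sphere S^2.)

H_0 ≅ Z,  H_1 = 0,  H_2 ≅ Z.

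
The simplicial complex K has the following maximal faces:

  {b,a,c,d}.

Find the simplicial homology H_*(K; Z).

We work with the vertex ordering a < b < c < d. The simplices of K, each written with vertices in increasing order, are:

  0-simplices (4): a, b, c, d
  1-simplices (6): ab, ac, ad, bc, bd, cd
  2-simplices (4): abc, abd, acd, bcd
  3-simplices (1): abcd

giving chain groups C_0 ≅ Z^4, C_1 ≅ Z^6, C_2 ≅ Z^4, C_3 ≅ Z^1.

∂_1: C_1 → C_0 sends each edge [p,q] (with p < q) to q − p. For instance
  ∂cd = d − c.
This gives a 4×6 integer matrix of rank 3; reducing to Smith normal form yields diagonal entries (1,1,1).

∂_2: C_2 → C_1 maps a triangle to the signed sum of its edges. For instance
  ∂bcd = cd − bd + bc,
  ∂abd = bd − ad + ab.
The 6×4 boundary matrix has rank 3 and Smith normal form diag(1,1,1).

The boundary map ∂_3: C_3 → C_2 sends each 3-simplex σ to the alternating sum Σ_i (−1)^i (σ with its i-th vertex removed). For instance
  ∂abcd = bcd − acd + abd − abc.
As a 4×1 matrix over Z this has rank 1, with invariant factors (1).

From H_k ≅ ker(∂_k) / im(∂_{k+1}) we obtain:

  H_0: rank C_0 − rank ∂_1 = 4 − 3 = 1, and the invariant factors of ∂_1 are all 1, so H_0 ≅ Z.
  H_1: rank ker ∂_1 − rank ∂_2 = (6 − 3) − 3 = 0, and the invariant factors of ∂_2 are all 1, so H_1 ≅ 0.
  H_2: rank ker ∂_2 − rank ∂_3 = (4 − 3) − 1 = 0, and the invariant factors of ∂_3 are all 1, so H_2 ≅ 0.
  H_3: rank ker ∂_3 − rank ∂_4 = (1 − 1) − 0 = 0, and there is no ∂_4, so H_3 ≅ 0.

As a check, the Euler characteristic is 4 − 6 + 4 − 1 = 1, which agrees with 1 − 0 + 0 − 0 = 1.

H_0 = Z,  H_1 = 0,  H_2 = 0,  H_3 = 0.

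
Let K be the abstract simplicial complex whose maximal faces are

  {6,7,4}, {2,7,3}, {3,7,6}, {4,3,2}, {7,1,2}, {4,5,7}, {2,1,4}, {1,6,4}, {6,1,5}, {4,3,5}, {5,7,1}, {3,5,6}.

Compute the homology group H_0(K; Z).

H_0 = Z.

We work with the vertex ordering 1 < 2 < 3 < 4 < 5 < 6 < 7. The simplices of K, each written with vertices in increasing order, are:

  0-simplices (7): [1], [2], [3], [4], [5], [6], [7]
  1-simplices (18): [1,2], [1,4], [1,5], [1,6], [1,7], [2,3], [2,4], [2,7], [3,4], [3,5], [3,6], [3,7], [4,5], [4,6], [4,7], [5,6], [5,7], [6,7]
  2-simplices (12): [1,2,4], [1,2,7], [1,4,6], [1,5,6], [1,5,7], [2,3,4], [2,3,7], [3,4,5], [3,5,6], [3,6,7], [4,5,7], [4,6,7]

so the chain groups are C_0 ≅ Z^7, C_1 ≅ Z^18, C_2 ≅ Z^12.

∂_1: C_1 → C_0 is given by ∂[p,q] = [q] − [p].
The 7×18 boundary matrix has rank 6 and Smith normal form diag(1,1,1,1,1,1).

The boundary map ∂_2: C_2 → C_1 maps a triangle to the signed sum of its edges. For instance
  ∂[2,3,7] = [3,7] − [2,7] + [2,3],
  ∂[4,5,7] = [5,7] − [4,7] + [4,5].
As a 18×12 matrix over Z this has rank 12, with invariant factors (1,1,1,1,1,1,1,1,1,1,1,2).

From H_k ≅ ker(∂_k) / im(∂_{k+1}) we obtain:

  H_0: rank C_0 − rank ∂_1 = 7 − 6 = 1, and the invariant factors of ∂_1 are all 1, so H_0 = Z.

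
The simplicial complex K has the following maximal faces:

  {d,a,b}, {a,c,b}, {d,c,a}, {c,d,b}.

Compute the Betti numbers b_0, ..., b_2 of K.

Take the total order a < b < c < d on the vertex set. Then K (dimension 2) consists of the simplices:

  0-simplices (4): a, b, c, d
  1-simplices (6): ab, ac, ad, bc, bd, cd
  2-simplices (4): abc, abd, acd, bcd

giving chain groups C_0 ≅ Z^4, C_1 ≅ Z^6, C_2 ≅ Z^4.

Boundary ∂_1: C_1 → C_0 is given by ∂[p,q] = [q] − [p].
This gives a 4×6 integer matrix of rank 3; reducing to Smith normal form yields diagonal entries (1,1,1).

The boundary map ∂_2: C_2 → C_1 acts by ∂[p,q,r] = [q,r] − [p,r] + [p,q]. For instance
  ∂abc = bc − ac + ab,
  ∂abd = bd − ad + ab.
This gives a 6×4 integer matrix of rank 3; reducing to Smith normal form yields diagonal entries (1,1,1).

Computing H_k = (kernel of ∂_k) / (image of ∂_{k+1}):

  H_0: rank C_0 − rank ∂_1 = 4 − 3 = 1, and the invariant factors of ∂_1 are all 1, so H_0 ≅ Z.
  H_1: rank ker ∂_1 − rank ∂_2 = (6 − 3) − 3 = 0, and the invariant factors of ∂_2 are all 1, so H_1 ≅ 0.
  H_2: rank ker ∂_2 − rank ∂_3 = (4 − 3) − 0 = 1, and there is no ∂_3, so H_2 ≅ Z.

As a check, the Euler characteristic is 4 − 6 + 4 = 2, which agrees with 1 − 0 + 1 = 2.
(K is a triangulation of the 2-sphere S^2.)

Hence the Betti numbers are b_0 = 1, b_1 = 0, b_2 = 1.

b_0 = 1, b_1 = 0, b_2 = 1.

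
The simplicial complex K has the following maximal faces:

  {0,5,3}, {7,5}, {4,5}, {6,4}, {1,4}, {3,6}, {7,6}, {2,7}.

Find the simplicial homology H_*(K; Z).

H_0 = Z,  H_1 = Z^2,  H_2 = 0.

We work with the vertex ordering 0 < 1 < 2 < 3 < 4 < 5 < 6 < 7. The simplices of K, each written with vertices in increasing order, are:

  0-simplices (8): [0], [1], [2], [3], [4], [5], [6], [7]
  1-simplices (10): [0,3], [0,5], [1,4], [2,7], [3,5], [3,6], [4,5], [4,6], [5,7], [6,7]
  2-simplices (1): [0,3,5]

so the chain groups are C_0 ≅ Z^8, C_1 ≅ Z^10, C_2 ≅ Z^1.

∂_1: C_1 → C_0 maps an edge to its endpoints' difference, ∂[p,q] = q − p. For instance
  ∂[4,5] = [5] − [4].
This gives a 8×10 integer matrix of rank 7; reducing to Smith normal form yields diagonal entries (1,1,1,1,1,1,1).

Boundary ∂_2: C_2 → C_1 maps a triangle to the signed sum of its edges. For instance
  ∂[0,3,5] = [3,5] − [0,5] + [0,3].
The 10×1 boundary matrix has rank 1 and Smith normal form diag(1).

Reading off H_k = ker ∂_k / im ∂_{k+1}:

  H_0: rank C_0 − rank ∂_1 = 8 − 7 = 1, and the invariant factors of ∂_1 are all 1, so H_0 = Z.
  H_1: rank ker ∂_1 − rank ∂_2 = (10 − 7) − 1 = 2, and the invariant factors of ∂_2 are all 1, so H_1 = Z^2.
  H_2: rank ker ∂_2 − rank ∂_3 = (1 − 1) − 0 = 0, and there is no ∂_3, so H_2 = 0.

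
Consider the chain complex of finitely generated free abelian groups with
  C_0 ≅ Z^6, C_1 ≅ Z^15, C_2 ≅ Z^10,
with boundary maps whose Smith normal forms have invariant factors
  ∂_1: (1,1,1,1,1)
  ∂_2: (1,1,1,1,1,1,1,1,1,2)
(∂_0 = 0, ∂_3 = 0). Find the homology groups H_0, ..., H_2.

H_0 ≅ Z,  H_1 ≅ Z/2,  H_2 = 0.

H_0: b_0 = 6 − 0 − 5 = 1; torsion from ∂_1 factors > 1: none. So H_0 ≅ Z.
H_1: b_1 = 15 − 5 − 10 = 0; torsion from ∂_2 factors > 1: [2]. So H_1 ≅ Z/2.
H_2: b_2 = 10 − 10 − 0 = 0; torsion from ∂_3 factors > 1: none. So H_2 ≅ 0.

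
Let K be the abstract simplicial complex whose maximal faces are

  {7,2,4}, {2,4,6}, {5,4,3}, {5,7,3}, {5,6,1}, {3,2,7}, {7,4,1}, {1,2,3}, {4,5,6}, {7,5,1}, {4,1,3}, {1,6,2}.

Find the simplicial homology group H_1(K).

Take the total order 1 < 2 < 3 < 4 < 5 < 6 < 7 on the vertex set. Then K (dimension 2) consists of the simplices:

  0-simplices (7): [1], [2], [3], [4], [5], [6], [7]
  1-simplices (18): [1,2], [1,3], [1,4], [1,5], [1,6], [1,7], [2,3], [2,4], [2,6], [2,7], [3,4], [3,5], [3,7], [4,5], [4,6], [4,7], [5,6], [5,7]
  2-simplices (12): [1,2,3], [1,2,6], [1,3,4], [1,4,7], [1,5,6], [1,5,7], [2,3,7], [2,4,6], [2,4,7], [3,4,5], [3,5,7], [4,5,6]

so the chain groups are C_0 ≅ Z^7, C_1 ≅ Z^18, C_2 ≅ Z^12.

The boundary map ∂_1: C_1 → C_0 sends each edge [p,q] (with p < q) to q − p.
As a 7×18 matrix over Z this has rank 6, with invariant factors (1,1,1,1,1,1).

∂_2: C_2 → C_1 sends each 2-simplex [p,q,r] to [q,r] − [p,r] + [p,q]. For instance
  ∂[2,4,7] = [4,7] − [2,7] + [2,4],
  ∂[1,5,7] = [5,7] − [1,7] + [1,5].
As a 18×12 matrix over Z this has rank 12, with invariant factors (1,1,1,1,1,1,1,1,1,1,1,2).

Now H_k = ker ∂_k / im ∂_{k+1}, so:

  H_1: rank ker ∂_1 − rank ∂_2 = (18 − 6) − 12 = 0, and ∂_2 has invariant factor 2 > 1, so H_1 = Z/2.

H_1 ≅ Z/2.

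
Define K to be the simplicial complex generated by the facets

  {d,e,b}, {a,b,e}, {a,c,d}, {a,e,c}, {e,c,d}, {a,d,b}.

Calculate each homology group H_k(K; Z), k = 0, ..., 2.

H_0 ≅ Z,  H_1 = 0,  H_2 ≅ Z.

Fix the vertex order a < b < c < d < e and write every simplex with vertices in increasing order. Then dim K = 2 and the simplices of K are:

  0-simplices (5): a, b, c, d, e
  1-simplices (9): ab, ac, ad, ae, bd, be, cd, ce, de
  2-simplices (6): abd, abe, acd, ace, bde, cde

so the chain groups are C_0 ≅ Z^5, C_1 ≅ Z^9, C_2 ≅ Z^6.

The boundary map ∂_1: C_1 → C_0 sends each edge [p,q] (with p < q) to q − p. For instance
  ∂ac = c − a.
The 5×9 boundary matrix has rank 4 and Smith normal form diag(1,1,1,1).

Boundary ∂_2: C_2 → C_1 maps a triangle to the signed sum of its edges. For instance
  ∂abe = be − ae + ab,
  ∂abd = bd − ad + ab.
As a 9×6 matrix over Z this has rank 5, with invariant factors (1,1,1,1,1).

Now H_k = ker ∂_k / im ∂_{k+1}, so:

  H_0: rank C_0 − rank ∂_1 = 5 − 4 = 1, and the invariant factors of ∂_1 are all 1, so H_0 = Z.
  H_1: rank ker ∂_1 − rank ∂_2 = (9 − 4) − 5 = 0, and the invariant factors of ∂_2 are all 1, so H_1 = 0.
  H_2: rank ker ∂_2 − rank ∂_3 = (6 − 5) − 0 = 1, and there is no ∂_3, so H_2 = Z.

As a check, the Euler characteristic is 5 − 9 + 6 = 2, which agrees with 1 − 0 + 1 = 2.
(K is a triangulation of the 2-sphere S^2.)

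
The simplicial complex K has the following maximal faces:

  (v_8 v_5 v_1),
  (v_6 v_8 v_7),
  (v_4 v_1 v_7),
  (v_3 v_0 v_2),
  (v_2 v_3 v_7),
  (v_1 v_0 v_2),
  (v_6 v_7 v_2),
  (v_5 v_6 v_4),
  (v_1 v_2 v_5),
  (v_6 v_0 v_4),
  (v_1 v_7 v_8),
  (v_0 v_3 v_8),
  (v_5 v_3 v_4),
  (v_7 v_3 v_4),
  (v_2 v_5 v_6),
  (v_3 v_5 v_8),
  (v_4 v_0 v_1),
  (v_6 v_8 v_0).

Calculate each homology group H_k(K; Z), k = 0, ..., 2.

K has 9 vertices, 27 edges, 18 triangles.
rank ∂_0 = 0, rank ∂_1 = 8 ⇒ b_0 = 9 − 0 − 8 = 1; all invariant factors of ∂_1 are 1 so no torsion. So H_0 = Z.
rank ∂_1 = 8, rank ∂_2 = 17 ⇒ b_1 = 27 − 8 − 17 = 2; all invariant factors of ∂_2 are 1 so no torsion. So H_1 = Z^2.
rank ∂_2 = 17, rank ∂_3 = 0 ⇒ b_2 = 18 − 17 − 0 = 1. So H_2 = Z.

H_0 = Z,  H_1 = Z^2,  H_2 = Z.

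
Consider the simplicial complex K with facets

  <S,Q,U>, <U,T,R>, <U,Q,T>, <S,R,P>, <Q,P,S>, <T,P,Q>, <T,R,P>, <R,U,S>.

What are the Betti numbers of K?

b_0 = 1, b_1 = 0, b_2 = 1.

Order the vertices as P < Q < R < S < T < U. Listing each simplex with vertices in this order, K has dimension 2 with simplices:

  0-simplices (6): P, Q, R, S, T, U
  1-simplices (12): PQ, PR, PS, PT, QS, QT, QU, RS, RT, RU, SU, TU
  2-simplices (8): PQS, PQT, PRS, PRT, QSU, QTU, RSU, RTU

so the chain groups are C_0 ≅ Z^6, C_1 ≅ Z^12, C_2 ≅ Z^8.

The boundary map ∂_1: C_1 → C_0 is given by ∂[p,q] = [q] − [p].
This gives a 6×12 integer matrix of rank 5; reducing to Smith normal form yields diagonal entries (1,1,1,1,1).

∂_2: C_2 → C_1 acts by ∂[p,q,r] = [q,r] − [p,r] + [p,q]. For instance
  ∂RTU = TU − RU + RT,
  ∂PRS = RS − PS + PR.
The resulting 12×8 matrix has rank 7, and its Smith normal form has invariant factors (1,1,1,1,1,1,1).

From H_k ≅ ker(∂_k) / im(∂_{k+1}) we obtain:

  H_0: rank C_0 − rank ∂_1 = 6 − 5 = 1, and the invariant factors of ∂_1 are all 1, so H_0 ≅ Z.
  H_1: rank ker ∂_1 − rank ∂_2 = (12 − 5) − 7 = 0, and the invariant factors of ∂_2 are all 1, so H_1 ≅ 0.
  H_2: rank ker ∂_2 − rank ∂_3 = (8 − 7) − 0 = 1, and there is no ∂_3, so H_2 ≅ Z.

Hence the Betti numbers are b_0 = 1, b_1 = 0, b_2 = 1.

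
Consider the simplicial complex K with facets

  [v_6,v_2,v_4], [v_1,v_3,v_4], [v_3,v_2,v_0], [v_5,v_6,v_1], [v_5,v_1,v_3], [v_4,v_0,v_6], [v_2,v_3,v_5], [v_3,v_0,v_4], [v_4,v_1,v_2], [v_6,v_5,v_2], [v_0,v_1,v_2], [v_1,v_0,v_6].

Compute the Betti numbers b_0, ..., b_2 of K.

Take the total order v_0 < v_1 < v_2 < v_3 < v_4 < v_5 < v_6 on the vertex set. Then K (dimension 2) consists of the simplices:

  0-simplices (7): [v_0], [v_1], [v_2], [v_3], [v_4], [v_5], [v_6]
  1-simplices (18): (18 of them)
  2-simplices (12): (12 of them)

Hence C_0 ≅ Z^7, C_1 ≅ Z^18, C_2 ≅ Z^12.

Boundary ∂_1: C_1 → C_0 sends each edge [p,q] (with p < q) to q − p. For instance
  ∂[v_0,v_2] = [v_2] − [v_0].
This gives a 7×18 integer matrix of rank 6; reducing to Smith normal form yields diagonal entries (1,1,1,1,1,1).

Boundary ∂_2: C_2 → C_1 sends each 2-simplex [p,q,r] to [q,r] − [p,r] + [p,q]. For instance
  ∂[v_0,v_2,v_3] = [v_2,v_3] − [v_0,v_3] + [v_0,v_2],
  ∂[v_1,v_5,v_6] = [v_5,v_6] − [v_1,v_6] + [v_1,v_5].
As a 18×12 matrix over Z this has rank 12, with invariant factors (1,1,1,1,1,1,1,1,1,1,1,2).

Computing H_k = (kernel of ∂_k) / (image of ∂_{k+1}):

  H_0: rank C_0 − rank ∂_1 = 7 − 6 = 1, and the invariant factors of ∂_1 are all 1, so H_0 ≅ Z.
  H_1: rank ker ∂_1 − rank ∂_2 = (18 − 6) − 12 = 0, and ∂_2 has invariant factor 2 > 1, so H_1 ≅ Z/2.
  H_2: rank ker ∂_2 − rank ∂_3 = (12 − 12) − 0 = 0, and there is no ∂_3, so H_2 ≅ 0.

Hence the Betti numbers are b_0 = 1, b_1 = 0, b_2 = 0.

b_0 = 1, b_1 = 0, b_2 = 0.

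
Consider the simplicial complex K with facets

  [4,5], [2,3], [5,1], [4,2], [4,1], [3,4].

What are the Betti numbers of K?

We work with the vertex ordering 1 < 2 < 3 < 4 < 5. The simplices of K, each written with vertices in increasing order, are:

  0-simplices (5): [1], [2], [3], [4], [5]
  1-simplices (6): [1,4], [1,5], [2,3], [2,4], [3,4], [4,5]

Hence C_0 ≅ Z^5, C_1 ≅ Z^6.

The boundary map ∂_1: C_1 → C_0 is given by ∂[p,q] = [q] − [p].
This gives a 5×6 integer matrix of rank 4; reducing to Smith normal form yields diagonal entries (1,1,1,1).

Reading off H_k = ker ∂_k / im ∂_{k+1}:

  H_0: rank C_0 − rank ∂_1 = 5 − 4 = 1, and the invariant factors of ∂_1 are all 1, so H_0 ≅ Z.
  H_1: rank ker ∂_1 − rank ∂_2 = (6 − 4) − 0 = 2, and there is no ∂_2, so H_1 ≅ Z^2.

As a check, the Euler characteristic is 5 − 6 = -1, which agrees with 1 − 2 = -1.

Hence the Betti numbers are b_0 = 1, b_1 = 2.

b_0 = 1, b_1 = 2.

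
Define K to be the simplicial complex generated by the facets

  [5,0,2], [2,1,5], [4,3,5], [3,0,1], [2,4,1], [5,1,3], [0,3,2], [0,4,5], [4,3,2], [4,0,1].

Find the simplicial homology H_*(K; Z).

Take the total order 0 < 1 < 2 < 3 < 4 < 5 on the vertex set. Then K (dimension 2) consists of the simplices:

  0-simplices (6): [0], [1], [2], [3], [4], [5]
  1-simplices (15): [0,1], [0,2], [0,3], [0,4], [0,5], [1,2], [1,3], [1,4], [1,5], [2,3], [2,4], [2,5], [3,4], [3,5], [4,5]
  2-simplices (10): [0,1,3], [0,1,4], [0,2,3], [0,2,5], [0,4,5], [1,2,4], [1,2,5], [1,3,5], [2,3,4], [3,4,5]

giving chain groups C_0 ≅ Z^6, C_1 ≅ Z^15, C_2 ≅ Z^10.

∂_1: C_1 → C_0 is given by ∂[p,q] = [q] − [p].
As a 6×15 matrix over Z this has rank 5, with invariant factors (1,1,1,1,1).

Boundary ∂_2: C_2 → C_1 acts by ∂[p,q,r] = [q,r] − [p,r] + [p,q]. For instance
  ∂[1,2,4] = [2,4] − [1,4] + [1,2],
  ∂[0,4,5] = [4,5] − [0,5] + [0,4].
The 15×10 boundary matrix has rank 10 and Smith normal form diag(1,1,1,1,1,1,1,1,1,2).

From H_k ≅ ker(∂_k) / im(∂_{k+1}) we obtain:

  H_0: rank C_0 − rank ∂_1 = 6 − 5 = 1, and the invariant factors of ∂_1 are all 1, so H_0 = Z.
  H_1: rank ker ∂_1 − rank ∂_2 = (15 − 5) − 10 = 0, and ∂_2 has invariant factor 2 > 1, so H_1 = Z/2Z.
  H_2: rank ker ∂_2 − rank ∂_3 = (10 − 10) − 0 = 0, and there is no ∂_3, so H_2 = 0.

H_0 = Z,  H_1 = Z/2Z,  H_2 = 0.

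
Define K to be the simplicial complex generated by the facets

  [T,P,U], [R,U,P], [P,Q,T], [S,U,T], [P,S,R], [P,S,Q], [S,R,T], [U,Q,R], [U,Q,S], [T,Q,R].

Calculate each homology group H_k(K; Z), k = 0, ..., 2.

We work with the vertex ordering P < Q < R < S < T < U. The simplices of K, each written with vertices in increasing order, are:

  0-simplices (6): P, Q, R, S, T, U
  1-simplices (15): PQ, PR, PS, PT, PU, QR, QS, QT, QU, RS, RT, RU, ST, SU, TU
  2-simplices (10): PQS, PQT, PRS, PRU, PTU, QRT, QRU, QSU, RST, STU

so the chain groups are C_0 ≅ Z^6, C_1 ≅ Z^15, C_2 ≅ Z^10.

The boundary map ∂_1: C_1 → C_0 is given by ∂[p,q] = [q] − [p].
As a 6×15 matrix over Z this has rank 5, with invariant factors (1,1,1,1,1).

The boundary map ∂_2: C_2 → C_1 maps a triangle to the signed sum of its edges. For instance
  ∂QRT = RT − QT + QR,
  ∂QRU = RU − QU + QR.
As a 15×10 matrix over Z this has rank 10, with invariant factors (1,1,1,1,1,1,1,1,1,2).

Computing H_k = (kernel of ∂_k) / (image of ∂_{k+1}):

  H_0: rank C_0 − rank ∂_1 = 6 − 5 = 1, and the invariant factors of ∂_1 are all 1, so H_0 ≅ Z.
  H_1: rank ker ∂_1 − rank ∂_2 = (15 − 5) − 10 = 0, and ∂_2 has invariant factor 2 > 1, so H_1 ≅ Z/2.
  H_2: rank ker ∂_2 − rank ∂_3 = (10 − 10) − 0 = 0, and there is no ∂_3, so H_2 ≅ 0.

As a check, the Euler characteristic is 6 − 15 + 10 = 1, which agrees with 1 − 0 + 0 = 1.

H_0 ≅ Z,  H_1 ≅ Z/2,  H_2 = 0.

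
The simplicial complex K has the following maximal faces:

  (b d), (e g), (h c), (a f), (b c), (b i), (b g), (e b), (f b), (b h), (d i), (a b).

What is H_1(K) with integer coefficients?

Fix the vertex order a < b < c < d < e < f < g < h < i and write every simplex with vertices in increasing order. Then dim K = 1 and the simplices of K are:

  0-simplices (9): a, b, c, d, e, f, g, h, i
  1-simplices (12): ab, af, bc, bd, be, bf, bg, bh, bi, ch, di, eg

giving chain groups C_0 ≅ Z^9, C_1 ≅ Z^12.

∂_1: C_1 → C_0 sends each edge [p,q] (with p < q) to q − p. For instance
  ∂ch = h − c.
The 9×12 boundary matrix has rank 8 and Smith normal form diag(1,1,1,1,1,1,1,1).

Reading off H_k = ker ∂_k / im ∂_{k+1}:

  H_1: rank ker ∂_1 − rank ∂_2 = (12 − 8) − 0 = 4, and there is no ∂_2, so H_1 = Z^4.

H_1 = Z^4.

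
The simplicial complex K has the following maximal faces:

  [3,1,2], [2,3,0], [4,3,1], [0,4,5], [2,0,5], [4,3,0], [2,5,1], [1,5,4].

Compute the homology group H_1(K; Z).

Fix the vertex order 0 < 1 < 2 < 3 < 4 < 5 and write every simplex with vertices in increasing order. Then dim K = 2 and the simplices of K are:

  0-simplices (6): [0], [1], [2], [3], [4], [5]
  1-simplices (12): [0,2], [0,3], [0,4], [0,5], [1,2], [1,3], [1,4], [1,5], [2,3], [2,5], [3,4], [4,5]
  2-simplices (8): [0,2,3], [0,2,5], [0,3,4], [0,4,5], [1,2,3], [1,2,5], [1,3,4], [1,4,5]

Hence C_0 ≅ Z^6, C_1 ≅ Z^12, C_2 ≅ Z^8.

The boundary map ∂_1: C_1 → C_0 maps an edge to its endpoints' difference, ∂[p,q] = q − p. For instance
  ∂[0,4] = [4] − [0].
This gives a 6×12 integer matrix of rank 5; reducing to Smith normal form yields diagonal entries (1,1,1,1,1).

Boundary ∂_2: C_2 → C_1 sends each 2-simplex [p,q,r] to [q,r] − [p,r] + [p,q]. For instance
  ∂[1,4,5] = [4,5] − [1,5] + [1,4],
  ∂[1,2,3] = [2,3] − [1,3] + [1,2].
As a 12×8 matrix over Z this has rank 7, with invariant factors (1,1,1,1,1,1,1).

Computing H_k = (kernel of ∂_k) / (image of ∂_{k+1}):

  H_1: rank ker ∂_1 − rank ∂_2 = (12 − 5) − 7 = 0, and the invariant factors of ∂_2 are all 1, so H_1 = 0.

H_1 ≅ 0.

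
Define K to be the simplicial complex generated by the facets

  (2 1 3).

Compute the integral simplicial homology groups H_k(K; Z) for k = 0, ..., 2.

H_0 ≅ Z,  H_1 = 0,  H_2 = 0.

Order the vertices as 1 < 2 < 3. Listing each simplex with vertices in this order, K has dimension 2 with simplices:

  0-simplices (3): [1], [2], [3]
  1-simplices (3): [1,2], [1,3], [2,3]
  2-simplices (1): [1,2,3]

so the chain groups are C_0 ≅ Z^3, C_1 ≅ Z^3, C_2 ≅ Z^1.

The boundary map ∂_1: C_1 → C_0 is given by ∂[p,q] = [q] − [p]. For instance
  ∂[2,3] = [3] − [2].
The 3×3 boundary matrix has rank 2 and Smith normal form diag(1,1).

∂_2: C_2 → C_1 acts by ∂[p,q,r] = [q,r] − [p,r] + [p,q]. For instance
  ∂[1,2,3] = [2,3] − [1,3] + [1,2].
The resulting 3×1 matrix has rank 1, and its Smith normal form has invariant factors (1).

From H_k ≅ ker(∂_k) / im(∂_{k+1}) we obtain:

  H_0: rank C_0 − rank ∂_1 = 3 − 2 = 1, and the invariant factors of ∂_1 are all 1, so H_0 ≅ Z.
  H_1: rank ker ∂_1 − rank ∂_2 = (3 − 2) − 1 = 0, and the invariant factors of ∂_2 are all 1, so H_1 ≅ 0.
  H_2: rank ker ∂_2 − rank ∂_3 = (1 − 1) − 0 = 0, and there is no ∂_3, so H_2 ≅ 0.

As a check, the Euler characteristic is 3 − 3 + 1 = 1, which agrees with 1 − 0 + 0 = 1.
(K is a triangulation of the 2-simplex.)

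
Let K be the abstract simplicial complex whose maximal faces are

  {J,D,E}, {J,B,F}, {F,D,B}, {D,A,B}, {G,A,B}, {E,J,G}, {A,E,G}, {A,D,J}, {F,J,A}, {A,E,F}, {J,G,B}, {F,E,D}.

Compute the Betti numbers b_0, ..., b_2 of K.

Take the total order A < B < D < E < F < G < J on the vertex set. Then K (dimension 2) consists of the simplices:

  0-simplices (7): A, B, D, E, F, G, J
  1-simplices (18): AB, AD, AE, AF, AG, AJ, BD, BF, BG, BJ, DE, DF, DJ, EF, EG, EJ, FJ, GJ
  2-simplices (12): ABD, ABG, ADJ, AEF, AEG, AFJ, BDF, BFJ, BGJ, DEF, DEJ, EGJ

giving chain groups C_0 ≅ Z^7, C_1 ≅ Z^18, C_2 ≅ Z^12.

Boundary ∂_1: C_1 → C_0 sends each edge [p,q] (with p < q) to q − p.
The resulting 7×18 matrix has rank 6, and its Smith normal form has invariant factors (1,1,1,1,1,1).

The boundary map ∂_2: C_2 → C_1 maps a triangle to the signed sum of its edges. For instance
  ∂AFJ = FJ − AJ + AF,
  ∂ABD = BD − AD + AB.
As a 18×12 matrix over Z this has rank 12, with invariant factors (1,1,1,1,1,1,1,1,1,1,1,2).

From H_k ≅ ker(∂_k) / im(∂_{k+1}) we obtain:

  H_0: rank C_0 − rank ∂_1 = 7 − 6 = 1, and the invariant factors of ∂_1 are all 1, so H_0 = Z.
  H_1: rank ker ∂_1 − rank ∂_2 = (18 − 6) − 12 = 0, and ∂_2 has invariant factor 2 > 1, so H_1 = Z/2.
  H_2: rank ker ∂_2 − rank ∂_3 = (12 − 12) − 0 = 0, and there is no ∂_3, so H_2 = 0.

As a check, the Euler characteristic is 7 − 18 + 12 = 1, which agrees with 1 − 0 + 0 = 1.

Hence the Betti numbers are b_0 = 1, b_1 = 0, b_2 = 0.

b_0 = 1, b_1 = 0, b_2 = 0.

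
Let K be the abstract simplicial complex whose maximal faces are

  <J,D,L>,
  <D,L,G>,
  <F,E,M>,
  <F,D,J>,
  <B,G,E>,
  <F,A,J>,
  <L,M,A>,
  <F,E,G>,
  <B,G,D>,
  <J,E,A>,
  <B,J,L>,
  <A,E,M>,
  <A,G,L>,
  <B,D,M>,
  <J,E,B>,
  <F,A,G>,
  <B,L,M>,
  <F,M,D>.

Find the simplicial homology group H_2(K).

Fix the vertex order A < B < D < E < F < G < J < L < M and write every simplex with vertices in increasing order. Then dim K = 2 and the simplices of K are:

  0-simplices (9): A, B, D, E, F, G, J, L, M
  1-simplices (27): AE, AF, AG, AJ, AL, AM, BD, BE, BG, BJ, BL, BM, DF, DG, DJ, DL, DM, EF, EG, EJ, EM, FG, FJ, FM, GL, JL, LM
  2-simplices (18): AEJ, AEM, AFG, AFJ, AGL, ALM, BDG, BDM, BEG, BEJ, BJL, BLM, DFJ, DFM, DGL, DJL, EFG, EFM

so the chain groups are C_0 ≅ Z^9, C_1 ≅ Z^27, C_2 ≅ Z^18.

∂_1: C_1 → C_0 sends each edge [p,q] (with p < q) to q − p. For instance
  ∂LM = M − L.
As a 9×27 matrix over Z this has rank 8, with invariant factors (1,1,1,1,1,1,1,1).

Boundary ∂_2: C_2 → C_1 sends each 2-simplex [p,q,r] to [q,r] − [p,r] + [p,q]. For instance
  ∂DFJ = FJ − DJ + DF,
  ∂AFJ = FJ − AJ + AF.
The 27×18 boundary matrix has rank 18 and Smith normal form diag(1,1,1,1,1,1,1,1,1,1,1,1,1,1,1,1,1,2).

From H_k ≅ ker(∂_k) / im(∂_{k+1}) we obtain:

  H_2: rank ker ∂_2 − rank ∂_3 = (18 − 18) − 0 = 0, and there is no ∂_3, so H_2 ≅ 0.

(K is a triangulation of the Klein bottle.)

H_2 ≅ 0.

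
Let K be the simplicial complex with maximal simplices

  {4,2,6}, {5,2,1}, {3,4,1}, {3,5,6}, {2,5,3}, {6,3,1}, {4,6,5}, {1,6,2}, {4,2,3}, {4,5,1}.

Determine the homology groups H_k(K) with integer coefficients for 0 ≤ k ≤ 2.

Fix the vertex order 1 < 2 < 3 < 4 < 5 < 6 and write every simplex with vertices in increasing order. Then dim K = 2 and the simplices of K are:

  0-simplices (6): [1], [2], [3], [4], [5], [6]
  1-simplices (15): [1,2], [1,3], [1,4], [1,5], [1,6], [2,3], [2,4], [2,5], [2,6], [3,4], [3,5], [3,6], [4,5], [4,6], [5,6]
  2-simplices (10): [1,2,5], [1,2,6], [1,3,4], [1,3,6], [1,4,5], [2,3,4], [2,3,5], [2,4,6], [3,5,6], [4,5,6]

so the chain groups are C_0 ≅ Z^6, C_1 ≅ Z^15, C_2 ≅ Z^10.

Boundary ∂_1: C_1 → C_0 maps an edge to its endpoints' difference, ∂[p,q] = q − p. For instance
  ∂[3,5] = [5] − [3].
As a 6×15 matrix over Z this has rank 5, with invariant factors (1,1,1,1,1).

The boundary map ∂_2: C_2 → C_1 acts by ∂[p,q,r] = [q,r] − [p,r] + [p,q]. For instance
  ∂[1,3,6] = [3,6] − [1,6] + [1,3],
  ∂[2,3,4] = [3,4] − [2,4] + [2,3].
As a 15×10 matrix over Z this has rank 10, with invariant factors (1,1,1,1,1,1,1,1,1,2).

Computing H_k = (kernel of ∂_k) / (image of ∂_{k+1}):

  H_0: rank C_0 − rank ∂_1 = 6 − 5 = 1, and the invariant factors of ∂_1 are all 1, so H_0 = Z.
  H_1: rank ker ∂_1 − rank ∂_2 = (15 − 5) − 10 = 0, and ∂_2 has invariant factor 2 > 1, so H_1 = Z_2.
  H_2: rank ker ∂_2 − rank ∂_3 = (10 − 10) − 0 = 0, and there is no ∂_3, so H_2 = 0.

As a check, the Euler characteristic is 6 − 15 + 10 = 1, which agrees with 1 − 0 + 0 = 1.

H_0 = Z,  H_1 = Z_2,  H_2 = 0.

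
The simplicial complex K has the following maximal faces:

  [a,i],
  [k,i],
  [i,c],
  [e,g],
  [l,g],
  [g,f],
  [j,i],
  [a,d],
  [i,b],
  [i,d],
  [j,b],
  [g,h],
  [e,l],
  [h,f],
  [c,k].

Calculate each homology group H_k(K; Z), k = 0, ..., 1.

We work with the vertex ordering a < b < c < d < e < f < g < h < i < j < k < l. The simplices of K, each written with vertices in increasing order, are:

  0-simplices (12): a, b, c, d, e, f, g, h, i, j, k, l
  1-simplices (15): ad, ai, bi, bj, ci, ck, di, eg, el, fg, fh, gh, gl, ij, ik

giving chain groups C_0 ≅ Z^12, C_1 ≅ Z^15.

∂_1: C_1 → C_0 sends each edge [p,q] (with p < q) to q − p. For instance
  ∂bj = j − b.
This gives a 12×15 integer matrix of rank 10; reducing to Smith normal form yields diagonal entries (1,1,1,1,1,1,1,1,1,1).

Now H_k = ker ∂_k / im ∂_{k+1}, so:

  H_0: rank C_0 − rank ∂_1 = 12 − 10 = 2, and the invariant factors of ∂_1 are all 1, so H_0 = Z^2.
  H_1: rank ker ∂_1 − rank ∂_2 = (15 − 10) − 0 = 5, and there is no ∂_2, so H_1 = Z^5.

As a check, the Euler characteristic is 12 − 15 = -3, which agrees with 2 − 5 = -3.
(K is a triangulation of the disjoint union of a wedge of 2 circles and a wedge of 3 circles.)

H_0 ≅ Z^2,  H_1 ≅ Z^5.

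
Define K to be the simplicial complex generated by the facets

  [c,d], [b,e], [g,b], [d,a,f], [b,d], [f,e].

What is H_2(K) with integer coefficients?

H_2 = 0.

Fix the vertex order a < b < c < d < e < f < g and write every simplex with vertices in increasing order. Then dim K = 2 and the simplices of K are:

  0-simplices (7): a, b, c, d, e, f, g
  1-simplices (8): ad, af, bd, be, bg, cd, df, ef
  2-simplices (1): adf

so the chain groups are C_0 ≅ Z^7, C_1 ≅ Z^8, C_2 ≅ Z^1.

The boundary map ∂_1: C_1 → C_0 is given by ∂[p,q] = [q] − [p]. For instance
  ∂cd = d − c.
As a 7×8 matrix over Z this has rank 6, with invariant factors (1,1,1,1,1,1).

The boundary map ∂_2: C_2 → C_1 maps a triangle to the signed sum of its edges. For instance
  ∂adf = df − af + ad.
This gives a 8×1 integer matrix of rank 1; reducing to Smith normal form yields diagonal entries (1).

Now H_k = ker ∂_k / im ∂_{k+1}, so:

  H_2: rank ker ∂_2 − rank ∂_3 = (1 − 1) − 0 = 0, and there is no ∂_3, so H_2 = 0.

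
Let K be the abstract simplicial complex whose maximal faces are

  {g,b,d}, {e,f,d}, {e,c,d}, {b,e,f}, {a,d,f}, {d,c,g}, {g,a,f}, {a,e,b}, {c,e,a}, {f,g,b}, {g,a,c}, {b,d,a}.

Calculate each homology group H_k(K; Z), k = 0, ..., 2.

Take the total order a < b < c < d < e < f < g on the vertex set. Then K (dimension 2) consists of the simplices:

  0-simplices (7): a, b, c, d, e, f, g
  1-simplices (18): ab, ac, ad, ae, af, ag, bd, be, bf, bg, cd, ce, cg, de, df, dg, ef, fg
  2-simplices (12): abd, abe, ace, acg, adf, afg, bdg, bef, bfg, cde, cdg, def

Hence C_0 ≅ Z^7, C_1 ≅ Z^18, C_2 ≅ Z^12.

The boundary map ∂_1: C_1 → C_0 maps an edge to its endpoints' difference, ∂[p,q] = q − p. For instance
  ∂fg = g − f.
This gives a 7×18 integer matrix of rank 6; reducing to Smith normal form yields diagonal entries (1,1,1,1,1,1).

The boundary map ∂_2: C_2 → C_1 sends each 2-simplex [p,q,r] to [q,r] − [p,r] + [p,q]. For instance
  ∂bfg = fg − bg + bf,
  ∂cde = de − ce + cd.
The 18×12 boundary matrix has rank 12 and Smith normal form diag(1,1,1,1,1,1,1,1,1,1,1,2).

From H_k ≅ ker(∂_k) / im(∂_{k+1}) we obtain:

  H_0: rank C_0 − rank ∂_1 = 7 − 6 = 1, and the invariant factors of ∂_1 are all 1, so H_0 = Z.
  H_1: rank ker ∂_1 − rank ∂_2 = (18 − 6) − 12 = 0, and ∂_2 has invariant factor 2 > 1, so H_1 = Z_2.
  H_2: rank ker ∂_2 − rank ∂_3 = (12 − 12) − 0 = 0, and there is no ∂_3, so H_2 = 0.

H_0 ≅ Z,  H_1 ≅ Z_2,  H_2 = 0.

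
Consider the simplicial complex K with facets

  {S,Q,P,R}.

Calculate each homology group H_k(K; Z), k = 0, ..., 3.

H_0 ≅ Z,  H_1 = 0,  H_2 = 0,  H_3 = 0.

We work with the vertex ordering P < Q < R < S. The simplices of K, each written with vertices in increasing order, are:

  0-simplices (4): P, Q, R, S
  1-simplices (6): PQ, PR, PS, QR, QS, RS
  2-simplices (4): PQR, PQS, PRS, QRS
  3-simplices (1): PQRS

so the chain groups are C_0 ≅ Z^4, C_1 ≅ Z^6, C_2 ≅ Z^4, C_3 ≅ Z^1.

∂_1: C_1 → C_0 maps an edge to its endpoints' difference, ∂[p,q] = q − p. For instance
  ∂RS = S − R.
As a 4×6 matrix over Z this has rank 3, with invariant factors (1,1,1).

∂_2: C_2 → C_1 sends each 2-simplex [p,q,r] to [q,r] − [p,r] + [p,q]. For instance
  ∂QRS = RS − QS + QR,
  ∂PQR = QR − PR + PQ.
This gives a 6×4 integer matrix of rank 3; reducing to Smith normal form yields diagonal entries (1,1,1).

The boundary map ∂_3: C_3 → C_2 sends each 3-simplex σ to the alternating sum Σ_i (−1)^i (σ with its i-th vertex removed). For instance
  ∂PQRS = QRS − PRS + PQS − PQR.
The resulting 4×1 matrix has rank 1, and its Smith normal form has invariant factors (1).

Computing H_k = (kernel of ∂_k) / (image of ∂_{k+1}):

  H_0: rank C_0 − rank ∂_1 = 4 − 3 = 1, and the invariant factors of ∂_1 are all 1, so H_0 ≅ Z.
  H_1: rank ker ∂_1 − rank ∂_2 = (6 − 3) − 3 = 0, and the invariant factors of ∂_2 are all 1, so H_1 ≅ 0.
  H_2: rank ker ∂_2 − rank ∂_3 = (4 − 3) − 1 = 0, and the invariant factors of ∂_3 are all 1, so H_2 ≅ 0.
  H_3: rank ker ∂_3 − rank ∂_4 = (1 − 1) − 0 = 0, and there is no ∂_4, so H_3 ≅ 0.

As a check, the Euler characteristic is 4 − 6 + 4 − 1 = 1, which agrees with 1 − 0 + 0 − 0 = 1.
(K is a triangulation of the 3-simplex.)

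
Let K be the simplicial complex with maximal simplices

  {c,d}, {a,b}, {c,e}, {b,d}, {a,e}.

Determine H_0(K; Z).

Take the total order a < b < c < d < e on the vertex set. Then K (dimension 1) consists of the simplices:

  0-simplices (5): a, b, c, d, e
  1-simplices (5): ab, ae, bd, cd, ce

Hence C_0 ≅ Z^5, C_1 ≅ Z^5.

∂_1: C_1 → C_0 sends each edge [p,q] (with p < q) to q − p.
As a 5×5 matrix over Z this has rank 4, with invariant factors (1,1,1,1).

Computing H_k = (kernel of ∂_k) / (image of ∂_{k+1}):

  H_0: rank C_0 − rank ∂_1 = 5 − 4 = 1, and the invariant factors of ∂_1 are all 1, so H_0 = Z.

H_0 ≅ Z.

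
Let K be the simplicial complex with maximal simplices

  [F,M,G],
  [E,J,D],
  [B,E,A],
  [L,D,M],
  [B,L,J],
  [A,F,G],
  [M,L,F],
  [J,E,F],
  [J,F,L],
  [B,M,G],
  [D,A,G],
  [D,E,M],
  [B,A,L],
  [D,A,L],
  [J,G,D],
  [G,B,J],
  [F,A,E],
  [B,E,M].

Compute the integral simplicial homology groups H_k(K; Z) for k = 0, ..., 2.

H_0 ≅ Z,  H_1 ≅ Z^2,  H_2 ≅ Z.

K has 9 vertices, 27 edges, 18 triangles.
rank ∂_0 = 0, rank ∂_1 = 8 ⇒ b_0 = 9 − 0 − 8 = 1; all invariant factors of ∂_1 are 1 so no torsion. So H_0 ≅ Z.
rank ∂_1 = 8, rank ∂_2 = 17 ⇒ b_1 = 27 − 8 − 17 = 2; all invariant factors of ∂_2 are 1 so no torsion. So H_1 ≅ Z^2.
rank ∂_2 = 17, rank ∂_3 = 0 ⇒ b_2 = 18 − 17 − 0 = 1. So H_2 ≅ Z.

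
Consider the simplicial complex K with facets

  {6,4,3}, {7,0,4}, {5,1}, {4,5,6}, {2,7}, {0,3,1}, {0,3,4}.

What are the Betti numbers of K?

b_0 = 1, b_1 = 1, b_2 = 0.

Fix the vertex order 0 < 1 < 2 < 3 < 4 < 5 < 6 < 7 and write every simplex with vertices in increasing order. Then dim K = 2 and the simplices of K are:

  0-simplices (8): [0], [1], [2], [3], [4], [5], [6], [7]
  1-simplices (13): [0,1], [0,3], [0,4], [0,7], [1,3], [1,5], [2,7], [3,4], [3,6], [4,5], [4,6], [4,7], [5,6]
  2-simplices (5): [0,1,3], [0,3,4], [0,4,7], [3,4,6], [4,5,6]

so the chain groups are C_0 ≅ Z^8, C_1 ≅ Z^13, C_2 ≅ Z^5.

Boundary ∂_1: C_1 → C_0 maps an edge to its endpoints' difference, ∂[p,q] = q − p. For instance
  ∂[1,5] = [5] − [1].
As a 8×13 matrix over Z this has rank 7, with invariant factors (1,1,1,1,1,1,1).

∂_2: C_2 → C_1 acts by ∂[p,q,r] = [q,r] − [p,r] + [p,q]. For instance
  ∂[0,3,4] = [3,4] − [0,4] + [0,3],
  ∂[0,4,7] = [4,7] − [0,7] + [0,4].
This gives a 13×5 integer matrix of rank 5; reducing to Smith normal form yields diagonal entries (1,1,1,1,1).

From H_k ≅ ker(∂_k) / im(∂_{k+1}) we obtain:

  H_0: rank C_0 − rank ∂_1 = 8 − 7 = 1, and the invariant factors of ∂_1 are all 1, so H_0 ≅ Z.
  H_1: rank ker ∂_1 − rank ∂_2 = (13 − 7) − 5 = 1, and the invariant factors of ∂_2 are all 1, so H_1 ≅ Z.
  H_2: rank ker ∂_2 − rank ∂_3 = (5 − 5) − 0 = 0, and there is no ∂_3, so H_2 ≅ 0.

Hence the Betti numbers are b_0 = 1, b_1 = 1, b_2 = 0.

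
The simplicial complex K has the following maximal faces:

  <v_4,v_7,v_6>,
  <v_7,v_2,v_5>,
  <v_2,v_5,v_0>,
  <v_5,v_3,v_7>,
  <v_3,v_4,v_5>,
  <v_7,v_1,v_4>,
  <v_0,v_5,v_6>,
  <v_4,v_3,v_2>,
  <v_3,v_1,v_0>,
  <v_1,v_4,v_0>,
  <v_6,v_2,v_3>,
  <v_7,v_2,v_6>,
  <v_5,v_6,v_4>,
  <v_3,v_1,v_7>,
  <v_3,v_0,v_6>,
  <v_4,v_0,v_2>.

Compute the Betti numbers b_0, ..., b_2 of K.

K has 8 vertices, 24 edges, 16 triangles.
rank ∂_0 = 0, rank ∂_1 = 7 ⇒ b_0 = 8 − 0 − 7 = 1; all invariant factors of ∂_1 are 1 so no torsion. So H_0 ≅ Z.
rank ∂_1 = 7, rank ∂_2 = 15 ⇒ b_1 = 24 − 7 − 15 = 2; all invariant factors of ∂_2 are 1 so no torsion. So H_1 ≅ Z^2.
rank ∂_2 = 15, rank ∂_3 = 0 ⇒ b_2 = 16 − 15 − 0 = 1. So H_2 ≅ Z.

b_0 = 1, b_1 = 2, b_2 = 1.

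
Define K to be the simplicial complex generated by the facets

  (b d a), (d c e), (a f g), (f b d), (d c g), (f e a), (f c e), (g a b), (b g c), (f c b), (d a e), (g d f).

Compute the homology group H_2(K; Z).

Take the total order a < b < c < d < e < f < g on the vertex set. Then K (dimension 2) consists of the simplices:

  0-simplices (7): a, b, c, d, e, f, g
  1-simplices (18): ab, ad, ae, af, ag, bc, bd, bf, bg, cd, ce, cf, cg, de, df, dg, ef, fg
  2-simplices (12): abd, abg, ade, aef, afg, bcf, bcg, bdf, cde, cdg, cef, dfg

so the chain groups are C_0 ≅ Z^7, C_1 ≅ Z^18, C_2 ≅ Z^12.

∂_1: C_1 → C_0 maps an edge to its endpoints' difference, ∂[p,q] = q − p. For instance
  ∂af = f − a.
As a 7×18 matrix over Z this has rank 6, with invariant factors (1,1,1,1,1,1).

∂_2: C_2 → C_1 sends each 2-simplex [p,q,r] to [q,r] − [p,r] + [p,q]. For instance
  ∂bcg = cg − bg + bc,
  ∂dfg = fg − dg + df.
This gives a 18×12 integer matrix of rank 12; reducing to Smith normal form yields diagonal entries (1,1,1,1,1,1,1,1,1,1,1,2).

Computing H_k = (kernel of ∂_k) / (image of ∂_{k+1}):

  H_2: rank ker ∂_2 − rank ∂_3 = (12 − 12) − 0 = 0, and there is no ∂_3, so H_2 = 0.

H_2 = 0.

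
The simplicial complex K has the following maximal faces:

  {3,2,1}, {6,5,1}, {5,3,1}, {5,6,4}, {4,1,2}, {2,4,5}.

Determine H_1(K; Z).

K has 6 vertices, 12 edges, 6 triangles.
rank ∂_1 = 5, rank ∂_2 = 6 ⇒ b_1 = 12 − 5 − 6 = 1; all invariant factors of ∂_2 are 1 so no torsion. So H_1 ≅ Z.

H_1 = Z.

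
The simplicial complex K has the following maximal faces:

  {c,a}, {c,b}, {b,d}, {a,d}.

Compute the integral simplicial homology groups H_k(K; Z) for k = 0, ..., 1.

Fix the vertex order a < b < c < d and write every simplex with vertices in increasing order. Then dim K = 1 and the simplices of K are:

  0-simplices (4): a, b, c, d
  1-simplices (4): ac, ad, bc, bd

giving chain groups C_0 ≅ Z^4, C_1 ≅ Z^4.

Boundary ∂_1: C_1 → C_0 is given by ∂[p,q] = [q] − [p]. For instance
  ∂ac = c − a.
The resulting 4×4 matrix has rank 3, and its Smith normal form has invariant factors (1,1,1).

Computing H_k = (kernel of ∂_k) / (image of ∂_{k+1}):

  H_0: rank C_0 − rank ∂_1 = 4 − 3 = 1, and the invariant factors of ∂_1 are all 1, so H_0 = Z.
  H_1: rank ker ∂_1 − rank ∂_2 = (4 − 3) − 0 = 1, and there is no ∂_2, so H_1 = Z.

H_0 = Z,  H_1 = Z.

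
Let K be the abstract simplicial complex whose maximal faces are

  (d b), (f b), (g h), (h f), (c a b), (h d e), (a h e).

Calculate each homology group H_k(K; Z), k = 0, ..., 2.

Order the vertices as a < b < c < d < e < f < g < h. Listing each simplex with vertices in this order, K has dimension 2 with simplices:

  0-simplices (8): a, b, c, d, e, f, g, h
  1-simplices (12): ab, ac, ae, ah, bc, bd, bf, de, dh, eh, fh, gh
  2-simplices (3): abc, aeh, deh

so the chain groups are C_0 ≅ Z^8, C_1 ≅ Z^12, C_2 ≅ Z^3.

The boundary map ∂_1: C_1 → C_0 is given by ∂[p,q] = [q] − [p]. For instance
  ∂bf = f − b.
The 8×12 boundary matrix has rank 7 and Smith normal form diag(1,1,1,1,1,1,1).

∂_2: C_2 → C_1 sends each 2-simplex [p,q,r] to [q,r] − [p,r] + [p,q]. For instance
  ∂aeh = eh − ah + ae,
  ∂deh = eh − dh + de.
This gives a 12×3 integer matrix of rank 3; reducing to Smith normal form yields diagonal entries (1,1,1).

Reading off H_k = ker ∂_k / im ∂_{k+1}:

  H_0: rank C_0 − rank ∂_1 = 8 − 7 = 1, and the invariant factors of ∂_1 are all 1, so H_0 ≅ Z.
  H_1: rank ker ∂_1 − rank ∂_2 = (12 − 7) − 3 = 2, and the invariant factors of ∂_2 are all 1, so H_1 ≅ Z^2.
  H_2: rank ker ∂_2 − rank ∂_3 = (3 − 3) − 0 = 0, and there is no ∂_3, so H_2 ≅ 0.

As a check, the Euler characteristic is 8 − 12 + 3 = -1, which agrees with 1 − 2 + 0 = -1.

H_0 ≅ Z,  H_1 ≅ Z^2,  H_2 = 0.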